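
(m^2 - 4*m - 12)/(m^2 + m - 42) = (m + 2)/(m + 7)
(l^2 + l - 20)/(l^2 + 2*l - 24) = (l + 5)/(l + 6)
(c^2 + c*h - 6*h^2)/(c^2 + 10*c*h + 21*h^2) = (c - 2*h)/(c + 7*h)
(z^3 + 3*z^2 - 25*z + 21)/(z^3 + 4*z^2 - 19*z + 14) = (z - 3)/(z - 2)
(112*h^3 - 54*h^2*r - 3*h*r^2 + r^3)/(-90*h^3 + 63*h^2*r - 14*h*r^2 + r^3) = (-112*h^3 + 54*h^2*r + 3*h*r^2 - r^3)/(90*h^3 - 63*h^2*r + 14*h*r^2 - r^3)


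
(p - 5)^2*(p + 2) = p^3 - 8*p^2 + 5*p + 50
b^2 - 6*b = b*(b - 6)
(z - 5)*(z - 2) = z^2 - 7*z + 10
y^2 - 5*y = y*(y - 5)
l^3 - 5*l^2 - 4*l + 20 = (l - 5)*(l - 2)*(l + 2)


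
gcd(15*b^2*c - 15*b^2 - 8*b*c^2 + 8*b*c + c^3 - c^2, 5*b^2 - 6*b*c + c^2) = 5*b - c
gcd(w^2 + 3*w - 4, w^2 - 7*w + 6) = w - 1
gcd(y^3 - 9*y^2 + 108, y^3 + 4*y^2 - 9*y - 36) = y + 3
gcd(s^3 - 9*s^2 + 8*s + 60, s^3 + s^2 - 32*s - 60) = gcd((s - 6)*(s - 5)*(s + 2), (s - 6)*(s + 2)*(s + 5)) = s^2 - 4*s - 12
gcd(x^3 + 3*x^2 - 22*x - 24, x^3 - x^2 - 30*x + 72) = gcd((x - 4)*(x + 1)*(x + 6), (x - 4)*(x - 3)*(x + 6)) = x^2 + 2*x - 24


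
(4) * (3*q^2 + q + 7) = 12*q^2 + 4*q + 28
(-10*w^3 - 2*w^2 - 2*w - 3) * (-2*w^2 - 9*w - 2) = 20*w^5 + 94*w^4 + 42*w^3 + 28*w^2 + 31*w + 6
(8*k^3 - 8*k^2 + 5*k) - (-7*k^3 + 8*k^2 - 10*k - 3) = 15*k^3 - 16*k^2 + 15*k + 3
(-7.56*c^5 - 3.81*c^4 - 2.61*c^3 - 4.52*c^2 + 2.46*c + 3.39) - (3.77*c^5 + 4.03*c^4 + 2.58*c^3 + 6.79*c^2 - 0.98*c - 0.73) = -11.33*c^5 - 7.84*c^4 - 5.19*c^3 - 11.31*c^2 + 3.44*c + 4.12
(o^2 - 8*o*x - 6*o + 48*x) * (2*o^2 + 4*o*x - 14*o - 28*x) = 2*o^4 - 12*o^3*x - 26*o^3 - 32*o^2*x^2 + 156*o^2*x + 84*o^2 + 416*o*x^2 - 504*o*x - 1344*x^2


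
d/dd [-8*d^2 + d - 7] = 1 - 16*d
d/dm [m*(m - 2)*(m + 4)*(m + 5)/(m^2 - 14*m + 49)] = (2*m^4 - 21*m^3 - 147*m^2 + 12*m + 280)/(m^3 - 21*m^2 + 147*m - 343)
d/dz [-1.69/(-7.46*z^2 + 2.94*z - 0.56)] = (4.9686 - 25.2148*z)/(7.46*z^2 - 2.94*z + 0.56)^2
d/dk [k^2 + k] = 2*k + 1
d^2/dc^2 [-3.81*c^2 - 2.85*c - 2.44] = -7.62000000000000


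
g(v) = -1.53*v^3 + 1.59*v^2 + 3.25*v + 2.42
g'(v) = -4.59*v^2 + 3.18*v + 3.25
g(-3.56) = 80.03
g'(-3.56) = -66.24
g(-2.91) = 44.13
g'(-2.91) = -44.87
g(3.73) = -42.74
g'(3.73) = -48.75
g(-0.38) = 1.50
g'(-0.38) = 1.38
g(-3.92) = 106.27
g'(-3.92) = -79.75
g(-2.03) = 15.17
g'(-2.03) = -22.12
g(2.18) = 1.21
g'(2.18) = -11.63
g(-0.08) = 2.17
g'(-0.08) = 2.97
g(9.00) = -954.91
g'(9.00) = -339.92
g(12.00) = -2373.46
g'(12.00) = -619.55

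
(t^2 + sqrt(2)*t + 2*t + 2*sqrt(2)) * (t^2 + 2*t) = t^4 + sqrt(2)*t^3 + 4*t^3 + 4*t^2 + 4*sqrt(2)*t^2 + 4*sqrt(2)*t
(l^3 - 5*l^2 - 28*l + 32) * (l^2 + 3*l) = l^5 - 2*l^4 - 43*l^3 - 52*l^2 + 96*l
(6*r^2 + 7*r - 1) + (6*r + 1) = 6*r^2 + 13*r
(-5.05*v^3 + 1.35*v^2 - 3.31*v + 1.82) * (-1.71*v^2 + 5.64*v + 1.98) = 8.6355*v^5 - 30.7905*v^4 + 3.2751*v^3 - 19.1076*v^2 + 3.711*v + 3.6036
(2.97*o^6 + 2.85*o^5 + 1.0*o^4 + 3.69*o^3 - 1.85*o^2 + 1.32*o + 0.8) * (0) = 0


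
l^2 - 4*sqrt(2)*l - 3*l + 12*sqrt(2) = (l - 3)*(l - 4*sqrt(2))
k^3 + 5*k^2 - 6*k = k*(k - 1)*(k + 6)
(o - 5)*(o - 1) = o^2 - 6*o + 5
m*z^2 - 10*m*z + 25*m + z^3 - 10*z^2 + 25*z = (m + z)*(z - 5)^2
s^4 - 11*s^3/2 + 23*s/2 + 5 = (s - 5)*(s - 2)*(s + 1/2)*(s + 1)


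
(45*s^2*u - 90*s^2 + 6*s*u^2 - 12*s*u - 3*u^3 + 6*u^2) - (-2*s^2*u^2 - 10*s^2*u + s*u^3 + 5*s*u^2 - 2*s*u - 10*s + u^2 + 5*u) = 2*s^2*u^2 + 55*s^2*u - 90*s^2 - s*u^3 + s*u^2 - 10*s*u + 10*s - 3*u^3 + 5*u^2 - 5*u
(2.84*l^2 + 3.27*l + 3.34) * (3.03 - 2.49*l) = -7.0716*l^3 + 0.462899999999998*l^2 + 1.5915*l + 10.1202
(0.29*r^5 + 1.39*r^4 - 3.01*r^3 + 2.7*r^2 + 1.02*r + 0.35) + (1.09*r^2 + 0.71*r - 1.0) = 0.29*r^5 + 1.39*r^4 - 3.01*r^3 + 3.79*r^2 + 1.73*r - 0.65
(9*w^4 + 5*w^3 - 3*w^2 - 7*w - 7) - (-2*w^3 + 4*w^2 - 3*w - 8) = 9*w^4 + 7*w^3 - 7*w^2 - 4*w + 1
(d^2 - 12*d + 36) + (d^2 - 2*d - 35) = 2*d^2 - 14*d + 1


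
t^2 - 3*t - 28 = (t - 7)*(t + 4)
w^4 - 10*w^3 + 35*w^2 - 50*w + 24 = (w - 4)*(w - 3)*(w - 2)*(w - 1)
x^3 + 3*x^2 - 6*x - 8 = (x - 2)*(x + 1)*(x + 4)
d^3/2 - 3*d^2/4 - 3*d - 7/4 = (d/2 + 1/2)*(d - 7/2)*(d + 1)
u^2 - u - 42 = (u - 7)*(u + 6)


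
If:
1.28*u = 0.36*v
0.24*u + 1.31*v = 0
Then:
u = 0.00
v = 0.00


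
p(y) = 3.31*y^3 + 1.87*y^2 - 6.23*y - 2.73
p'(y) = 9.93*y^2 + 3.74*y - 6.23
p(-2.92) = -51.00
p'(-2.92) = 67.52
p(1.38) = 0.93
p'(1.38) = 17.84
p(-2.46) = -25.36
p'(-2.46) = 44.66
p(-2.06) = -10.90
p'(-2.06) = 28.20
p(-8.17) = -1632.08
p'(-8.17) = 626.03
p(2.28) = 32.02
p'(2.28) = 53.92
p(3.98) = 210.77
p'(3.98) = 165.95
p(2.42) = 40.06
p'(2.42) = 60.97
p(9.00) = 2505.66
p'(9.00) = 831.76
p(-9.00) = -2208.18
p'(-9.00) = 764.44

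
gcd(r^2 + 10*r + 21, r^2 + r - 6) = r + 3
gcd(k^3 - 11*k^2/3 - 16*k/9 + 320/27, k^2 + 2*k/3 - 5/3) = k + 5/3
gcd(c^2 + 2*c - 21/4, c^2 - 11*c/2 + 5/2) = 1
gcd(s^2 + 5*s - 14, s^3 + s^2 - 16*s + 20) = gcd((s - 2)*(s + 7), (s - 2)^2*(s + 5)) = s - 2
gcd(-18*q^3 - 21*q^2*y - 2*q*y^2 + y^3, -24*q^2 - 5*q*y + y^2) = 3*q + y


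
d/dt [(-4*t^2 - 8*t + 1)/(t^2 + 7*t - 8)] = (-20*t^2 + 62*t + 57)/(t^4 + 14*t^3 + 33*t^2 - 112*t + 64)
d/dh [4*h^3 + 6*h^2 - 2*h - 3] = 12*h^2 + 12*h - 2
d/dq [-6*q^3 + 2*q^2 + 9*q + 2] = -18*q^2 + 4*q + 9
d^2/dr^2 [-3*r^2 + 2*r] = -6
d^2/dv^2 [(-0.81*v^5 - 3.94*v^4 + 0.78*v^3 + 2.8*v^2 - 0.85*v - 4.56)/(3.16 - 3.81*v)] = (141.096492*v^5 + 50.5983239999999*v^4 - 619.85478*v^3 + 528.464496*v^2 - 46.732608*v + 96.934792)/(55.306341*v^3 - 137.612628*v^2 + 114.135408*v - 31.554496)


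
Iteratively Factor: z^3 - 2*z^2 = (z)*(z^2 - 2*z) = z^2*(z - 2)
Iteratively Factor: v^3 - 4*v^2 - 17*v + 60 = (v + 4)*(v^2 - 8*v + 15) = (v - 5)*(v + 4)*(v - 3)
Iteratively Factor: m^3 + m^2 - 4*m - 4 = (m - 2)*(m^2 + 3*m + 2) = (m - 2)*(m + 2)*(m + 1)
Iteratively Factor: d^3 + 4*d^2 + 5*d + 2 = (d + 1)*(d^2 + 3*d + 2) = (d + 1)^2*(d + 2)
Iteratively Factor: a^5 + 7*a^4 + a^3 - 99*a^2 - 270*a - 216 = (a - 4)*(a^4 + 11*a^3 + 45*a^2 + 81*a + 54) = (a - 4)*(a + 3)*(a^3 + 8*a^2 + 21*a + 18) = (a - 4)*(a + 3)^2*(a^2 + 5*a + 6) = (a - 4)*(a + 3)^3*(a + 2)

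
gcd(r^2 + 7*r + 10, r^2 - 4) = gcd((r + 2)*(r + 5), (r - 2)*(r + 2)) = r + 2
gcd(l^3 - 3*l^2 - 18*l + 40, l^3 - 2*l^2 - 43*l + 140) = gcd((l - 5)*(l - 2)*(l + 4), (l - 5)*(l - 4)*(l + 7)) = l - 5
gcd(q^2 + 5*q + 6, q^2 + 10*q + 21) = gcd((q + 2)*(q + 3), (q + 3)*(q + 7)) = q + 3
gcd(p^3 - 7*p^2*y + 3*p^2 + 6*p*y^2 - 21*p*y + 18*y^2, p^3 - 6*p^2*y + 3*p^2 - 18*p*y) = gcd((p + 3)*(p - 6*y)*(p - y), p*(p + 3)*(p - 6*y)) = -p^2 + 6*p*y - 3*p + 18*y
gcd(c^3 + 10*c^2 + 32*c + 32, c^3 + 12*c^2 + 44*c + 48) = c^2 + 6*c + 8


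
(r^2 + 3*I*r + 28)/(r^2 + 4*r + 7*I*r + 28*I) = (r - 4*I)/(r + 4)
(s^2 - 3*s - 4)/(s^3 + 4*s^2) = (s^2 - 3*s - 4)/(s^2*(s + 4))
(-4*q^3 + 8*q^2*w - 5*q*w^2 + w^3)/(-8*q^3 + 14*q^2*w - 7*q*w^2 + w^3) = (2*q - w)/(4*q - w)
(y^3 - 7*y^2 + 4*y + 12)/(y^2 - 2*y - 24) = (y^2 - y - 2)/(y + 4)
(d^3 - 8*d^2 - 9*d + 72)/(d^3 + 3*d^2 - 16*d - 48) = (d^2 - 11*d + 24)/(d^2 - 16)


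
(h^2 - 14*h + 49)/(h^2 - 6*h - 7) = (h - 7)/(h + 1)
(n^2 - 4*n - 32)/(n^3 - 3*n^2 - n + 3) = (n^2 - 4*n - 32)/(n^3 - 3*n^2 - n + 3)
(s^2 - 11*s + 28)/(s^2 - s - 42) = (s - 4)/(s + 6)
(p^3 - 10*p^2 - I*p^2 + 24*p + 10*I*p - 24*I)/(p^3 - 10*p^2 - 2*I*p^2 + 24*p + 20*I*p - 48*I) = (p - I)/(p - 2*I)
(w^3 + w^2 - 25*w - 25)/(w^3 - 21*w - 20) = (w + 5)/(w + 4)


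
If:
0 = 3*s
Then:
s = 0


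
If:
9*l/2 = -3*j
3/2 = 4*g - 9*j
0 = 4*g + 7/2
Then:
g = -7/8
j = -5/9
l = 10/27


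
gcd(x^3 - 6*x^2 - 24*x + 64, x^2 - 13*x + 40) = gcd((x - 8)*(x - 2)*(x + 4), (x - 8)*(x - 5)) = x - 8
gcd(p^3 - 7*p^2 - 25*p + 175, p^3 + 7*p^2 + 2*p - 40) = p + 5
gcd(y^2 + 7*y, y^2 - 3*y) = y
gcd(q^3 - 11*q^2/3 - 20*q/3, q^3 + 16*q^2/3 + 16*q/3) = q^2 + 4*q/3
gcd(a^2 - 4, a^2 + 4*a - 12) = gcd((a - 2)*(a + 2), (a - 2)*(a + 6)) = a - 2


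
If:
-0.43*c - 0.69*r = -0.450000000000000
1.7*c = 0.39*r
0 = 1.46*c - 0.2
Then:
No Solution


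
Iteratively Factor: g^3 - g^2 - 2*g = (g)*(g^2 - g - 2) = g*(g + 1)*(g - 2)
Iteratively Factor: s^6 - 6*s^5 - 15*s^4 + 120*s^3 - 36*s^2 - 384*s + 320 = (s - 2)*(s^5 - 4*s^4 - 23*s^3 + 74*s^2 + 112*s - 160) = (s - 2)*(s + 2)*(s^4 - 6*s^3 - 11*s^2 + 96*s - 80) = (s - 2)*(s - 1)*(s + 2)*(s^3 - 5*s^2 - 16*s + 80) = (s - 4)*(s - 2)*(s - 1)*(s + 2)*(s^2 - s - 20) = (s - 4)*(s - 2)*(s - 1)*(s + 2)*(s + 4)*(s - 5)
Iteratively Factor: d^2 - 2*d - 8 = (d - 4)*(d + 2)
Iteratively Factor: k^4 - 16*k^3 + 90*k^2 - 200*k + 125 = (k - 5)*(k^3 - 11*k^2 + 35*k - 25) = (k - 5)^2*(k^2 - 6*k + 5) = (k - 5)^2*(k - 1)*(k - 5)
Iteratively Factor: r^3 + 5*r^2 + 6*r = (r + 2)*(r^2 + 3*r) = r*(r + 2)*(r + 3)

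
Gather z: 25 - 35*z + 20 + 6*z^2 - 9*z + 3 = 6*z^2 - 44*z + 48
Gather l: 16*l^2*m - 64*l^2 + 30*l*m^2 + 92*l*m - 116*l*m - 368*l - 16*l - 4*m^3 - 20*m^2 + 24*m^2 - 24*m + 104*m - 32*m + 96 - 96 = l^2*(16*m - 64) + l*(30*m^2 - 24*m - 384) - 4*m^3 + 4*m^2 + 48*m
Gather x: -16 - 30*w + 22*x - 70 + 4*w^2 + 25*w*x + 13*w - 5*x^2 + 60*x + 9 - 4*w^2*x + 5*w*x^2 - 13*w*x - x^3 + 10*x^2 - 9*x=4*w^2 - 17*w - x^3 + x^2*(5*w + 5) + x*(-4*w^2 + 12*w + 73) - 77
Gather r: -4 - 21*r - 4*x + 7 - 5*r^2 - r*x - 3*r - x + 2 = -5*r^2 + r*(-x - 24) - 5*x + 5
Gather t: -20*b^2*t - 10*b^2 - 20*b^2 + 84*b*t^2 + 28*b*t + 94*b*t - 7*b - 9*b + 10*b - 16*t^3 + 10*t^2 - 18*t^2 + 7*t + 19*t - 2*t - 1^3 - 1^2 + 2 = -30*b^2 - 6*b - 16*t^3 + t^2*(84*b - 8) + t*(-20*b^2 + 122*b + 24)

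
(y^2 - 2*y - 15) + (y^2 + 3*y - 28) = 2*y^2 + y - 43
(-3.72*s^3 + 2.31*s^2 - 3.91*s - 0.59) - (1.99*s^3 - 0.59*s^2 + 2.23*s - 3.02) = -5.71*s^3 + 2.9*s^2 - 6.14*s + 2.43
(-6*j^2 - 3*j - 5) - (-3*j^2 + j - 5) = -3*j^2 - 4*j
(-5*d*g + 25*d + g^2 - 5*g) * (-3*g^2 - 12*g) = 15*d*g^3 - 15*d*g^2 - 300*d*g - 3*g^4 + 3*g^3 + 60*g^2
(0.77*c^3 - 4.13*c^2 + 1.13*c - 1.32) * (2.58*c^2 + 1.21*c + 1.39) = 1.9866*c^5 - 9.7237*c^4 - 1.0116*c^3 - 7.779*c^2 - 0.0265000000000002*c - 1.8348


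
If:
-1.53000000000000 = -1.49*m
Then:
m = 1.03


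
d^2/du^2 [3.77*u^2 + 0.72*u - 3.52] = 7.54000000000000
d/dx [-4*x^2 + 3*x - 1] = 3 - 8*x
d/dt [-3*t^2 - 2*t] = -6*t - 2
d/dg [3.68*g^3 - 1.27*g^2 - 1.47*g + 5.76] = 11.04*g^2 - 2.54*g - 1.47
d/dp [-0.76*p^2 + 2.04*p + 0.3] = 2.04 - 1.52*p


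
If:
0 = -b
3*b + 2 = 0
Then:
No Solution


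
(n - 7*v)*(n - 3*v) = n^2 - 10*n*v + 21*v^2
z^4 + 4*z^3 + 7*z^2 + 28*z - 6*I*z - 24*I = (z + 4)*(z - 2*I)*(z - I)*(z + 3*I)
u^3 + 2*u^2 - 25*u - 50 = (u - 5)*(u + 2)*(u + 5)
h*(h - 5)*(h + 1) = h^3 - 4*h^2 - 5*h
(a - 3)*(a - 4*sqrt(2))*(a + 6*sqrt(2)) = a^3 - 3*a^2 + 2*sqrt(2)*a^2 - 48*a - 6*sqrt(2)*a + 144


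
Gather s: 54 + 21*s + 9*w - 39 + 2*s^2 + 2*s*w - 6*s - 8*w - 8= 2*s^2 + s*(2*w + 15) + w + 7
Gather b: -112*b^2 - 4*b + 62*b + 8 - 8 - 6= -112*b^2 + 58*b - 6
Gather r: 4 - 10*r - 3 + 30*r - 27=20*r - 26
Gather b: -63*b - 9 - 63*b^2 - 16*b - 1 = -63*b^2 - 79*b - 10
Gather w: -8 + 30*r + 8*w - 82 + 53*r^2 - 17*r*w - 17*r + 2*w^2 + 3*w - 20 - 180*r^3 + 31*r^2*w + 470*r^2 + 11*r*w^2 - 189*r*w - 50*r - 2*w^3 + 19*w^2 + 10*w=-180*r^3 + 523*r^2 - 37*r - 2*w^3 + w^2*(11*r + 21) + w*(31*r^2 - 206*r + 21) - 110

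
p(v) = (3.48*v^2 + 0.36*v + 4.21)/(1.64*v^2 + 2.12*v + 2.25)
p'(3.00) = 0.11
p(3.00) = 1.57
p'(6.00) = 0.05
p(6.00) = 1.78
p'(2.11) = 0.13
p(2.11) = 1.46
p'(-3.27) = 0.35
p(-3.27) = 3.13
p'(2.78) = 0.11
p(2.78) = 1.54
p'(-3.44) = 0.32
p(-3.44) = 3.07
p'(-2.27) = 0.65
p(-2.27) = 3.62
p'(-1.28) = 0.13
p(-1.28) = 4.25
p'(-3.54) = 0.30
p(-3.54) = 3.04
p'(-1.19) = -0.17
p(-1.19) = 4.25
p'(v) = (-3.28*v - 2.12)*(3.48*v^2 + 0.36*v + 4.21)/(1.64*v^2 + 2.12*v + 2.25)^2 + (6.96*v + 0.36)/(1.64*v^2 + 2.12*v + 2.25) = (6.7872*v^2 + 1.8512*v - 8.1152)/(2.6896*v^4 + 6.9536*v^3 + 11.8744*v^2 + 9.54*v + 5.0625)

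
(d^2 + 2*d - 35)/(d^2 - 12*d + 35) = (d + 7)/(d - 7)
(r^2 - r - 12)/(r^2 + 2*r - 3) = (r - 4)/(r - 1)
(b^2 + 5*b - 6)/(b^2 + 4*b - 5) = (b + 6)/(b + 5)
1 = 1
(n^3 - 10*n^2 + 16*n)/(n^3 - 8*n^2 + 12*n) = (n - 8)/(n - 6)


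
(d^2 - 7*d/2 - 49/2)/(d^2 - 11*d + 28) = (d + 7/2)/(d - 4)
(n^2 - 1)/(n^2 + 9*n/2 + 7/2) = 2*(n - 1)/(2*n + 7)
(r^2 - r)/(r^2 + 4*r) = (r - 1)/(r + 4)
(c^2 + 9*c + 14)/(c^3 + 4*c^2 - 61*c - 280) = (c + 2)/(c^2 - 3*c - 40)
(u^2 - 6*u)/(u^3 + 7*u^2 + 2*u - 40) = u*(u - 6)/(u^3 + 7*u^2 + 2*u - 40)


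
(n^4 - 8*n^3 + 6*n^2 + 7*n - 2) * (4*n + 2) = 4*n^5 - 30*n^4 + 8*n^3 + 40*n^2 + 6*n - 4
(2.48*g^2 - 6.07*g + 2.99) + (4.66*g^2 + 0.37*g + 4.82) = 7.14*g^2 - 5.7*g + 7.81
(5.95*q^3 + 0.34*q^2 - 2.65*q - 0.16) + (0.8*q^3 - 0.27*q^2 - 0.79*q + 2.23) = 6.75*q^3 + 0.07*q^2 - 3.44*q + 2.07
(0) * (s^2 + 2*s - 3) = 0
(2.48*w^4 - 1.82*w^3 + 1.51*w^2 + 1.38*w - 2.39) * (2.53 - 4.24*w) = -10.5152*w^5 + 13.9912*w^4 - 11.007*w^3 - 2.0309*w^2 + 13.625*w - 6.0467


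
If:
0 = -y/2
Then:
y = 0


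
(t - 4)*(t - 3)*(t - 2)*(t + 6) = t^4 - 3*t^3 - 28*t^2 + 132*t - 144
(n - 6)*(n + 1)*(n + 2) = n^3 - 3*n^2 - 16*n - 12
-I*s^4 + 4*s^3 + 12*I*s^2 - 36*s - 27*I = (s - 3)*(s + 3)*(s + 3*I)*(-I*s + 1)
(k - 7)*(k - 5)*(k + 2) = k^3 - 10*k^2 + 11*k + 70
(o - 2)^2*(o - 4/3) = o^3 - 16*o^2/3 + 28*o/3 - 16/3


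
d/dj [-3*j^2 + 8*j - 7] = 8 - 6*j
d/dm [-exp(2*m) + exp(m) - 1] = (1 - 2*exp(m))*exp(m)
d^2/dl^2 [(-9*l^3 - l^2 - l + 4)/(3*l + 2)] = 2*(-81*l^3 - 162*l^2 - 108*l + 38)/(27*l^3 + 54*l^2 + 36*l + 8)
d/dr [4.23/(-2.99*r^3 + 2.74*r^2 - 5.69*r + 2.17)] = (37.9431*r^2 - 23.1804*r + 24.0687)/(2.99*r^3 - 2.74*r^2 + 5.69*r - 2.17)^2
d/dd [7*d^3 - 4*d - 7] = 21*d^2 - 4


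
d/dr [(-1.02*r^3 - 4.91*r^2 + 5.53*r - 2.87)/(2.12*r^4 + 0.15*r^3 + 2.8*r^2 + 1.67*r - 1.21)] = (2.1624*r^6 + 20.8184*r^5 - 37.2903*r^4 + 19.2718*r^3 - 18.6896*r^2 + 27.9542*r - 1.8984)/(4.4944*r^8 + 0.636*r^7 + 11.8945*r^6 + 7.9208*r^5 + 3.2106*r^4 + 8.989*r^3 - 3.9871*r^2 - 4.0414*r + 1.4641)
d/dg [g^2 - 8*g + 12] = 2*g - 8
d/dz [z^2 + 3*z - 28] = 2*z + 3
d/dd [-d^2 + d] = 1 - 2*d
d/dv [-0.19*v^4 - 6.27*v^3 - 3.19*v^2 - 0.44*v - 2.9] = -0.76*v^3 - 18.81*v^2 - 6.38*v - 0.44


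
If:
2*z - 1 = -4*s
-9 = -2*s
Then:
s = 9/2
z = -17/2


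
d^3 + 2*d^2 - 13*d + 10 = (d - 2)*(d - 1)*(d + 5)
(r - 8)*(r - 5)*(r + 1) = r^3 - 12*r^2 + 27*r + 40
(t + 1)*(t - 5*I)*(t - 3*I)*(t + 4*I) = t^4 + t^3 - 4*I*t^3 + 17*t^2 - 4*I*t^2 + 17*t - 60*I*t - 60*I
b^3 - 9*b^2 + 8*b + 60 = (b - 6)*(b - 5)*(b + 2)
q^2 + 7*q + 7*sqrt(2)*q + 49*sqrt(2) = (q + 7)*(q + 7*sqrt(2))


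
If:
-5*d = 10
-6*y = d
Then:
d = -2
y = 1/3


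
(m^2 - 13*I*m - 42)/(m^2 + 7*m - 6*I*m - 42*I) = (m - 7*I)/(m + 7)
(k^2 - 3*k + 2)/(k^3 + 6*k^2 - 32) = (k - 1)/(k^2 + 8*k + 16)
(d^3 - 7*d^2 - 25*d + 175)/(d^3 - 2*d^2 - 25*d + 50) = (d - 7)/(d - 2)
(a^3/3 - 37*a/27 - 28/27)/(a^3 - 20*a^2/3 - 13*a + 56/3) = (9*a^3 - 37*a - 28)/(9*(3*a^3 - 20*a^2 - 39*a + 56))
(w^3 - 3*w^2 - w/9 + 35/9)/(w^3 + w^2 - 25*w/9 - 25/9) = (3*w - 7)/(3*w + 5)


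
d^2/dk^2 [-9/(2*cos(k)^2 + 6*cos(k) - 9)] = 18*(8*sin(k)^4 - 58*sin(k)^2 + 9*cos(k)/2 + 9*cos(3*k)/2 - 4)/(-2*sin(k)^2 + 6*cos(k) - 7)^3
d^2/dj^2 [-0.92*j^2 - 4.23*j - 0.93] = -1.84000000000000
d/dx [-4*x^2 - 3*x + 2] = -8*x - 3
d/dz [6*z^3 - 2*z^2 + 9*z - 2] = 18*z^2 - 4*z + 9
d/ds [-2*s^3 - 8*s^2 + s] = -6*s^2 - 16*s + 1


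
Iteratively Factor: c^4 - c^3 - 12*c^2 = (c - 4)*(c^3 + 3*c^2) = c*(c - 4)*(c^2 + 3*c) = c^2*(c - 4)*(c + 3)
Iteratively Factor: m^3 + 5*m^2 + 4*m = (m)*(m^2 + 5*m + 4) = m*(m + 4)*(m + 1)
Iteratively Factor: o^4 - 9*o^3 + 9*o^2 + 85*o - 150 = (o - 5)*(o^3 - 4*o^2 - 11*o + 30) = (o - 5)^2*(o^2 + o - 6) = (o - 5)^2*(o - 2)*(o + 3)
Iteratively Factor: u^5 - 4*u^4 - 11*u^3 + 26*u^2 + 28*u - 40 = (u - 2)*(u^4 - 2*u^3 - 15*u^2 - 4*u + 20) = (u - 5)*(u - 2)*(u^3 + 3*u^2 - 4) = (u - 5)*(u - 2)*(u + 2)*(u^2 + u - 2) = (u - 5)*(u - 2)*(u - 1)*(u + 2)*(u + 2)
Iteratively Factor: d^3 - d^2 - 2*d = (d - 2)*(d^2 + d) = d*(d - 2)*(d + 1)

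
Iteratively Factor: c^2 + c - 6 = (c + 3)*(c - 2)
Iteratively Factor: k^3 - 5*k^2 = (k)*(k^2 - 5*k) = k^2*(k - 5)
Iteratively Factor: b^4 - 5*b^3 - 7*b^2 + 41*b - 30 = (b - 1)*(b^3 - 4*b^2 - 11*b + 30) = (b - 2)*(b - 1)*(b^2 - 2*b - 15) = (b - 2)*(b - 1)*(b + 3)*(b - 5)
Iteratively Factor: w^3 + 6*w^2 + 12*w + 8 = (w + 2)*(w^2 + 4*w + 4) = (w + 2)^2*(w + 2)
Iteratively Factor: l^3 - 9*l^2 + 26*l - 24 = (l - 2)*(l^2 - 7*l + 12) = (l - 4)*(l - 2)*(l - 3)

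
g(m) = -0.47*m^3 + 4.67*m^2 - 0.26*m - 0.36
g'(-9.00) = -198.53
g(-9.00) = 722.88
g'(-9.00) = -198.53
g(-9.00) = 722.88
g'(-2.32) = -29.52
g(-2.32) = 31.25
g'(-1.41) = -16.23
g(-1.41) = 10.61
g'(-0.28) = -2.99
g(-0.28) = 0.09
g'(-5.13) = -85.28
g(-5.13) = 187.33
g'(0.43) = 3.50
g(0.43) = 0.35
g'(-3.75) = -55.11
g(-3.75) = 91.07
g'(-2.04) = -25.18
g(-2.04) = 23.60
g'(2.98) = 15.05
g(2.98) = 27.90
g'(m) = -1.41*m^2 + 9.34*m - 0.26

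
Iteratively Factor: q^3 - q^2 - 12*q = (q)*(q^2 - q - 12) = q*(q - 4)*(q + 3)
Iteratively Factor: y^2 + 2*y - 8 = (y - 2)*(y + 4)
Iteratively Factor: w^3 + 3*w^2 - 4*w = (w - 1)*(w^2 + 4*w) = w*(w - 1)*(w + 4)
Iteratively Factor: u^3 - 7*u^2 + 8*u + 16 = (u - 4)*(u^2 - 3*u - 4) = (u - 4)^2*(u + 1)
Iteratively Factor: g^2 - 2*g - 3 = (g - 3)*(g + 1)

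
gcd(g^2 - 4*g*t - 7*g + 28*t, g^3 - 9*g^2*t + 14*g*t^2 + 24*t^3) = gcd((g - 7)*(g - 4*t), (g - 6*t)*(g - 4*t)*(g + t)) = -g + 4*t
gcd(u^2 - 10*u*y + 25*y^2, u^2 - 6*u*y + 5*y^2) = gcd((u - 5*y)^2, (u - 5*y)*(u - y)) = -u + 5*y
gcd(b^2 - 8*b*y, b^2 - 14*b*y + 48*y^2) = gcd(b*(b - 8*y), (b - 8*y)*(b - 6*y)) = -b + 8*y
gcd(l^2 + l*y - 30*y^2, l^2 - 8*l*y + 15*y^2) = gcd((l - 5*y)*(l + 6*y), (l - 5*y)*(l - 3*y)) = -l + 5*y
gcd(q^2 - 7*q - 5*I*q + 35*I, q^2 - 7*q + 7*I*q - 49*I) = q - 7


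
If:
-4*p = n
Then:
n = -4*p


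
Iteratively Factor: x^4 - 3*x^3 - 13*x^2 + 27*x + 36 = (x + 1)*(x^3 - 4*x^2 - 9*x + 36) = (x + 1)*(x + 3)*(x^2 - 7*x + 12) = (x - 4)*(x + 1)*(x + 3)*(x - 3)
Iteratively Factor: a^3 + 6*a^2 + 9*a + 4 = (a + 1)*(a^2 + 5*a + 4) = (a + 1)*(a + 4)*(a + 1)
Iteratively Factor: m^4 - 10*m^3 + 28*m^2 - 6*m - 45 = (m + 1)*(m^3 - 11*m^2 + 39*m - 45) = (m - 3)*(m + 1)*(m^2 - 8*m + 15) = (m - 5)*(m - 3)*(m + 1)*(m - 3)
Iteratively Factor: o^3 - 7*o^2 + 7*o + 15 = (o - 5)*(o^2 - 2*o - 3) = (o - 5)*(o + 1)*(o - 3)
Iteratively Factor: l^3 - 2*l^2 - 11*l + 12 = (l + 3)*(l^2 - 5*l + 4) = (l - 1)*(l + 3)*(l - 4)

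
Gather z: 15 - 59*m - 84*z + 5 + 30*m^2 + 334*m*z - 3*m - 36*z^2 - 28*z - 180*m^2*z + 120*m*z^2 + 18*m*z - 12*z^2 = 30*m^2 - 62*m + z^2*(120*m - 48) + z*(-180*m^2 + 352*m - 112) + 20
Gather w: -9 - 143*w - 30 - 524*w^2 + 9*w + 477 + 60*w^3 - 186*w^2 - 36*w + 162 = 60*w^3 - 710*w^2 - 170*w + 600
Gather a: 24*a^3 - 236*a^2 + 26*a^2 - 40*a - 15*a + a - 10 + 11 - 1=24*a^3 - 210*a^2 - 54*a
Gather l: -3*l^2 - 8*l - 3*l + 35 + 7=-3*l^2 - 11*l + 42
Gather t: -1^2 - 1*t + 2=1 - t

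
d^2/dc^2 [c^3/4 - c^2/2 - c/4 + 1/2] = 3*c/2 - 1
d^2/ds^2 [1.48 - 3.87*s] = 0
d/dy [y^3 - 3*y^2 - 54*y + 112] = 3*y^2 - 6*y - 54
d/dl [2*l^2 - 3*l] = 4*l - 3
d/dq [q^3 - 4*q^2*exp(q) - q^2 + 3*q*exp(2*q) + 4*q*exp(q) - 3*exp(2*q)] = -4*q^2*exp(q) + 3*q^2 + 6*q*exp(2*q) - 4*q*exp(q) - 2*q - 3*exp(2*q) + 4*exp(q)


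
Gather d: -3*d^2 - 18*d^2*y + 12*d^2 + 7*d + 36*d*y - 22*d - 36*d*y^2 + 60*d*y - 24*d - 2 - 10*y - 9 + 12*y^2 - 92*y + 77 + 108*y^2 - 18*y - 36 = d^2*(9 - 18*y) + d*(-36*y^2 + 96*y - 39) + 120*y^2 - 120*y + 30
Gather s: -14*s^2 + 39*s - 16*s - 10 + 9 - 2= -14*s^2 + 23*s - 3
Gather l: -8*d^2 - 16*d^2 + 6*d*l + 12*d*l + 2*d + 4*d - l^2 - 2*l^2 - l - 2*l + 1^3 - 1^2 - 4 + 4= -24*d^2 + 6*d - 3*l^2 + l*(18*d - 3)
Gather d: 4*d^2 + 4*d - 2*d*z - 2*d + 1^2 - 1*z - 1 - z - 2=4*d^2 + d*(2 - 2*z) - 2*z - 2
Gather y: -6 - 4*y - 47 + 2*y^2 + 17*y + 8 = 2*y^2 + 13*y - 45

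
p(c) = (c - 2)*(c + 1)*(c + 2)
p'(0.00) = -4.00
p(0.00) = -4.00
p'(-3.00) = 17.00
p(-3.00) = -10.00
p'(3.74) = 45.44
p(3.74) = 47.34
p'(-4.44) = 46.26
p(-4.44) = -54.05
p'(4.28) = 59.52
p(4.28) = 75.60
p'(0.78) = -0.61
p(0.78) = -6.04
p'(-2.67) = 12.05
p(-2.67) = -5.23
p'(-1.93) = 3.31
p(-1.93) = 0.26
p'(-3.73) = 30.28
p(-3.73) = -27.06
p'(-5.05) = 62.41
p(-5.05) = -87.09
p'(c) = (c - 2)*(c + 1) + (c - 2)*(c + 2) + (c + 1)*(c + 2) = 3*c^2 + 2*c - 4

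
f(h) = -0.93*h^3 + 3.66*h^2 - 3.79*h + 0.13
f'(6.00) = -60.31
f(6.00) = -91.73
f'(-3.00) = -50.86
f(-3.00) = 69.55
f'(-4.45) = -91.61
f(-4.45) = 171.43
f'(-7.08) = -195.47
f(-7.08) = 540.48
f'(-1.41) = -19.66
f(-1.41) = 15.36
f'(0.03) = -3.57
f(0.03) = 0.02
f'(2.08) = -0.64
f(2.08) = -0.29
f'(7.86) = -118.62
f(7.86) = -255.14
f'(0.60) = -0.40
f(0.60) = -1.03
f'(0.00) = -3.79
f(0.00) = 0.13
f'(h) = -2.79*h^2 + 7.32*h - 3.79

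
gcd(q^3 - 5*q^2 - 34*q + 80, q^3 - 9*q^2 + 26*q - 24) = q - 2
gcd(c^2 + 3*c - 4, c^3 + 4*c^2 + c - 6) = c - 1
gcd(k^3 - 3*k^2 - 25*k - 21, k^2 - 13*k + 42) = k - 7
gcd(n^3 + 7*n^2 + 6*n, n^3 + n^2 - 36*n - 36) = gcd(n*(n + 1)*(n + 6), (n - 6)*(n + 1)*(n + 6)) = n^2 + 7*n + 6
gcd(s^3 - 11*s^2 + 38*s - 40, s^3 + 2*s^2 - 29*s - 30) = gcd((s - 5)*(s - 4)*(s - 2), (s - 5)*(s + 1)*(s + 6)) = s - 5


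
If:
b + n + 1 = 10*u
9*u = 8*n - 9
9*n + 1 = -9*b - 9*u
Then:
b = -1115/792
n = 107/88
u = 8/99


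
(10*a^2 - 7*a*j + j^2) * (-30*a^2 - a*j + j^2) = -300*a^4 + 200*a^3*j - 13*a^2*j^2 - 8*a*j^3 + j^4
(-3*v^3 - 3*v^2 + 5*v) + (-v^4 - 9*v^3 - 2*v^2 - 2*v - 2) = -v^4 - 12*v^3 - 5*v^2 + 3*v - 2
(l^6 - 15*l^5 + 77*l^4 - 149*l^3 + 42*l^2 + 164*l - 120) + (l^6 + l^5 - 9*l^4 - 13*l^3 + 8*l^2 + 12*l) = 2*l^6 - 14*l^5 + 68*l^4 - 162*l^3 + 50*l^2 + 176*l - 120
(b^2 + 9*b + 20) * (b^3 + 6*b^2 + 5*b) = b^5 + 15*b^4 + 79*b^3 + 165*b^2 + 100*b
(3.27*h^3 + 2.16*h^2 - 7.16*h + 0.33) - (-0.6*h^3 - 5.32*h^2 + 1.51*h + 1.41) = 3.87*h^3 + 7.48*h^2 - 8.67*h - 1.08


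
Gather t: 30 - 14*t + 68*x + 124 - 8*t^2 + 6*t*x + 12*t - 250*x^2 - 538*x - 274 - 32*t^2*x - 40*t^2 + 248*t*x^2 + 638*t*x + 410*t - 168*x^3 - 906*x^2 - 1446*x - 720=t^2*(-32*x - 48) + t*(248*x^2 + 644*x + 408) - 168*x^3 - 1156*x^2 - 1916*x - 840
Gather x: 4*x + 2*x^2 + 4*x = 2*x^2 + 8*x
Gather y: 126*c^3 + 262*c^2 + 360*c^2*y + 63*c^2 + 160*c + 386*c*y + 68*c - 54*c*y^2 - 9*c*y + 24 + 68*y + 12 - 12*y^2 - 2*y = 126*c^3 + 325*c^2 + 228*c + y^2*(-54*c - 12) + y*(360*c^2 + 377*c + 66) + 36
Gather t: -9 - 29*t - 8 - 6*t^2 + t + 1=-6*t^2 - 28*t - 16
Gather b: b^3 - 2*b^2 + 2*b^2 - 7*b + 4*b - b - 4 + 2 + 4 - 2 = b^3 - 4*b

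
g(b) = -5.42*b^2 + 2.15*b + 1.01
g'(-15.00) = 164.75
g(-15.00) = -1250.74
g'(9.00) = -95.41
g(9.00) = -418.66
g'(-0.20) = 4.32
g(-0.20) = 0.36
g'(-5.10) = 57.43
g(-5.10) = -150.93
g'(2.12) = -20.83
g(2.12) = -18.79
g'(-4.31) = 48.87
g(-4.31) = -108.94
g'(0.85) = -7.06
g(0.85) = -1.08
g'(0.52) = -3.49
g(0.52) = 0.66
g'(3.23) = -32.86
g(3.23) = -48.59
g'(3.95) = -40.67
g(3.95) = -75.06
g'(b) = 2.15 - 10.84*b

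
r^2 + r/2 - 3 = (r - 3/2)*(r + 2)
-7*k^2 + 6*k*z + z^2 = (-k + z)*(7*k + z)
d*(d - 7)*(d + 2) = d^3 - 5*d^2 - 14*d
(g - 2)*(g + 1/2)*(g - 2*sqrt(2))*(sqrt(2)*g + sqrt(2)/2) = sqrt(2)*g^4 - 4*g^3 - sqrt(2)*g^3 - 7*sqrt(2)*g^2/4 + 4*g^2 - sqrt(2)*g/2 + 7*g + 2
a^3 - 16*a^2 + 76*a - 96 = (a - 8)*(a - 6)*(a - 2)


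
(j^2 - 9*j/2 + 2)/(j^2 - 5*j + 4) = (j - 1/2)/(j - 1)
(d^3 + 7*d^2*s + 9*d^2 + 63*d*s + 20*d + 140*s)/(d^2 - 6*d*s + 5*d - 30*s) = (-d^2 - 7*d*s - 4*d - 28*s)/(-d + 6*s)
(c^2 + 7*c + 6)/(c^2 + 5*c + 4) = (c + 6)/(c + 4)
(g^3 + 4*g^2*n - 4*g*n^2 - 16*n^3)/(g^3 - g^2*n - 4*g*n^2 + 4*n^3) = (g + 4*n)/(g - n)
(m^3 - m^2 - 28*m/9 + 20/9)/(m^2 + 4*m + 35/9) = (3*m^2 - 8*m + 4)/(3*m + 7)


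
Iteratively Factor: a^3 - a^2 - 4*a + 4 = (a - 2)*(a^2 + a - 2) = (a - 2)*(a - 1)*(a + 2)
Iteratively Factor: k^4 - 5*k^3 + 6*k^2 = (k - 3)*(k^3 - 2*k^2) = k*(k - 3)*(k^2 - 2*k) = k^2*(k - 3)*(k - 2)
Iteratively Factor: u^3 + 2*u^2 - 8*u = (u - 2)*(u^2 + 4*u) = (u - 2)*(u + 4)*(u)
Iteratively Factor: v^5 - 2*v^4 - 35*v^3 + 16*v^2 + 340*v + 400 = (v + 2)*(v^4 - 4*v^3 - 27*v^2 + 70*v + 200) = (v + 2)*(v + 4)*(v^3 - 8*v^2 + 5*v + 50) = (v + 2)^2*(v + 4)*(v^2 - 10*v + 25) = (v - 5)*(v + 2)^2*(v + 4)*(v - 5)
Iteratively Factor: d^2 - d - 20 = (d + 4)*(d - 5)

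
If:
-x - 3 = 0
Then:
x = -3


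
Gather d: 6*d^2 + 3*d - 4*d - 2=6*d^2 - d - 2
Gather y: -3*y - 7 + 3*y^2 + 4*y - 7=3*y^2 + y - 14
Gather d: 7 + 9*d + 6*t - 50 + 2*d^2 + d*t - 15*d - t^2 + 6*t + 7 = 2*d^2 + d*(t - 6) - t^2 + 12*t - 36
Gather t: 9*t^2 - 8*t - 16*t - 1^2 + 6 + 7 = 9*t^2 - 24*t + 12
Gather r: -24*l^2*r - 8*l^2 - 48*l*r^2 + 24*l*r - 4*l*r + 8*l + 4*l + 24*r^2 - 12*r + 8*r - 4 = -8*l^2 + 12*l + r^2*(24 - 48*l) + r*(-24*l^2 + 20*l - 4) - 4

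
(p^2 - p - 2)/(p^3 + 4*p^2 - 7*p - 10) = 1/(p + 5)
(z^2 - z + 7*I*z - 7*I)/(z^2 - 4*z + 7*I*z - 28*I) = (z - 1)/(z - 4)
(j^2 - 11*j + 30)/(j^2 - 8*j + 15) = (j - 6)/(j - 3)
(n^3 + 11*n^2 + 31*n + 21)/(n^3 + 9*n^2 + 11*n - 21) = (n + 1)/(n - 1)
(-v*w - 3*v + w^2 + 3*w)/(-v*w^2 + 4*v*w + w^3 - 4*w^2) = (w + 3)/(w*(w - 4))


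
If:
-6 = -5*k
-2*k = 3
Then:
No Solution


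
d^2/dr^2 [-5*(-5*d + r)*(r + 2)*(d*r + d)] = 10*d*(5*d - 3*r - 3)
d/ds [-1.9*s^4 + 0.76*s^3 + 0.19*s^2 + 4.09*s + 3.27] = -7.6*s^3 + 2.28*s^2 + 0.38*s + 4.09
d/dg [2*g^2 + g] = 4*g + 1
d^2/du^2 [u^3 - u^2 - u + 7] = 6*u - 2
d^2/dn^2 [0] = 0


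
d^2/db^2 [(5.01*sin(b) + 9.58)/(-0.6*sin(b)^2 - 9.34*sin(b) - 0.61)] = (1.80359999999999*sin(b)^5 - 14.2808400000001*sin(b)^4 + 146.4498*sin(b)^3 + 772.455154*sin(b)^2 - 363.832830999999*sin(b) - 1607.333588)/(0.6*sin(b)^2 + 9.34*sin(b) + 0.61)^3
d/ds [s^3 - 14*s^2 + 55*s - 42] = 3*s^2 - 28*s + 55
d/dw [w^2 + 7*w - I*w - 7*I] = 2*w + 7 - I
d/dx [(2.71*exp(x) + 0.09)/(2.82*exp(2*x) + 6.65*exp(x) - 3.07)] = (-(2.71*exp(x) + 0.09)*(5.64*exp(x) + 6.65) + 7.6422*exp(2*x) + 18.0215*exp(x) - 8.3197)*exp(x)/(2.82*exp(2*x) + 6.65*exp(x) - 3.07)^2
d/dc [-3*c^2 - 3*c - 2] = -6*c - 3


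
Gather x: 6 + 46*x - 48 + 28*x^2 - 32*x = 28*x^2 + 14*x - 42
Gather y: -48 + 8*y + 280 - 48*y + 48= 280 - 40*y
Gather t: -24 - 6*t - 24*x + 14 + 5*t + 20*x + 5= -t - 4*x - 5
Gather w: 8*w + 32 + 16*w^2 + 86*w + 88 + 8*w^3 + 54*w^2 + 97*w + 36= 8*w^3 + 70*w^2 + 191*w + 156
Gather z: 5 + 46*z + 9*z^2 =9*z^2 + 46*z + 5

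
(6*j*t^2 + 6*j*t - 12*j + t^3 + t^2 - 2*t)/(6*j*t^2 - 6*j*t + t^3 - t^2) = (t + 2)/t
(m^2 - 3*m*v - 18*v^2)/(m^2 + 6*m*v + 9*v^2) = (m - 6*v)/(m + 3*v)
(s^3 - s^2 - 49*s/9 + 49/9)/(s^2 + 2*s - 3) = (s^2 - 49/9)/(s + 3)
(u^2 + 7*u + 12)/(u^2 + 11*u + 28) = (u + 3)/(u + 7)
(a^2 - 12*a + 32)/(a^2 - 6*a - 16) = (a - 4)/(a + 2)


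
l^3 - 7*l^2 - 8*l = l*(l - 8)*(l + 1)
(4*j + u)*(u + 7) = 4*j*u + 28*j + u^2 + 7*u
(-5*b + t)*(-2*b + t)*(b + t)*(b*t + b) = 10*b^4*t + 10*b^4 + 3*b^3*t^2 + 3*b^3*t - 6*b^2*t^3 - 6*b^2*t^2 + b*t^4 + b*t^3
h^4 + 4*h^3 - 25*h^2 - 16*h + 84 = (h - 3)*(h - 2)*(h + 2)*(h + 7)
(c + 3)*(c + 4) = c^2 + 7*c + 12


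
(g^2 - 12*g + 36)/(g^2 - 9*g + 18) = (g - 6)/(g - 3)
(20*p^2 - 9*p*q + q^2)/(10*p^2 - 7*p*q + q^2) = (4*p - q)/(2*p - q)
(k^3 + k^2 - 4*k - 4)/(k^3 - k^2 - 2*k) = (k + 2)/k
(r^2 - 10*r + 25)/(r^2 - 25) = (r - 5)/(r + 5)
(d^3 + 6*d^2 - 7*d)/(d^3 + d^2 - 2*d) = (d + 7)/(d + 2)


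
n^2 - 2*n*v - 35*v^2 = (n - 7*v)*(n + 5*v)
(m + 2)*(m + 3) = m^2 + 5*m + 6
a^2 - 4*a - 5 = (a - 5)*(a + 1)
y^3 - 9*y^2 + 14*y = y*(y - 7)*(y - 2)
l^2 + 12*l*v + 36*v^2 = (l + 6*v)^2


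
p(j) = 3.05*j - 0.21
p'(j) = 3.05000000000000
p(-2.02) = -6.37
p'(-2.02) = 3.05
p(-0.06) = -0.39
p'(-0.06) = 3.05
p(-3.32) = -10.34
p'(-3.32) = 3.05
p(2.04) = 6.01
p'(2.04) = 3.05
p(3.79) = 11.35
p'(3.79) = 3.05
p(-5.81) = -17.93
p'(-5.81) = 3.05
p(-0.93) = -3.05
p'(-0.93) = 3.05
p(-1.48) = -4.72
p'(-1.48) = 3.05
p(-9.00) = -27.66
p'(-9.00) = 3.05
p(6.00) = 18.09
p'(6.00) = 3.05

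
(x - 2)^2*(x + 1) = x^3 - 3*x^2 + 4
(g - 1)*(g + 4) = g^2 + 3*g - 4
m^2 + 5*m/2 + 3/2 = (m + 1)*(m + 3/2)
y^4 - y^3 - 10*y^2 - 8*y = y*(y - 4)*(y + 1)*(y + 2)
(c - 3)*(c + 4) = c^2 + c - 12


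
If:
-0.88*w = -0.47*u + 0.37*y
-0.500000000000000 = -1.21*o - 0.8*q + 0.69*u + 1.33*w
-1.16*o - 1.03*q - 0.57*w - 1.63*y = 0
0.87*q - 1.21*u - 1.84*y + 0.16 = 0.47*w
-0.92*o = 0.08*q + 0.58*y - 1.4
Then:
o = 2.27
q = -1.33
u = 0.44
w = 0.66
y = -1.00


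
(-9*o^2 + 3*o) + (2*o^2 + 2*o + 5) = -7*o^2 + 5*o + 5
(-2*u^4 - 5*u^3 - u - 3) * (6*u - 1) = -12*u^5 - 28*u^4 + 5*u^3 - 6*u^2 - 17*u + 3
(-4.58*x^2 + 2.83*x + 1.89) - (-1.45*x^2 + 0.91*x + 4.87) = -3.13*x^2 + 1.92*x - 2.98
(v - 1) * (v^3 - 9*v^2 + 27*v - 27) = v^4 - 10*v^3 + 36*v^2 - 54*v + 27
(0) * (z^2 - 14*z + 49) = 0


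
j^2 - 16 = (j - 4)*(j + 4)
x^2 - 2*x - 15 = (x - 5)*(x + 3)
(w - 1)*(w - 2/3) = w^2 - 5*w/3 + 2/3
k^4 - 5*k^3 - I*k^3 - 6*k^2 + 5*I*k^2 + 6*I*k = k*(k - 6)*(k + 1)*(k - I)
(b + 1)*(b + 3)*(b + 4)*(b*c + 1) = b^4*c + 8*b^3*c + b^3 + 19*b^2*c + 8*b^2 + 12*b*c + 19*b + 12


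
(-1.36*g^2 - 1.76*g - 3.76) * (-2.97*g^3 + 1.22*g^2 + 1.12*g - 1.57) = 4.0392*g^5 + 3.568*g^4 + 7.4968*g^3 - 4.4232*g^2 - 1.448*g + 5.9032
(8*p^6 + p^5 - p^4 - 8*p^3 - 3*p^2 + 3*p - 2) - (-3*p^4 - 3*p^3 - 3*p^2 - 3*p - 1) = 8*p^6 + p^5 + 2*p^4 - 5*p^3 + 6*p - 1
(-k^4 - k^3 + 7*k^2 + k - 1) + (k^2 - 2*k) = -k^4 - k^3 + 8*k^2 - k - 1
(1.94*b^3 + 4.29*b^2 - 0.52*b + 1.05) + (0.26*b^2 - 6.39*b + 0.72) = 1.94*b^3 + 4.55*b^2 - 6.91*b + 1.77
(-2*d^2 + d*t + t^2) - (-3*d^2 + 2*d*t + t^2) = d^2 - d*t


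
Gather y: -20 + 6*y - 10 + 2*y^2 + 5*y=2*y^2 + 11*y - 30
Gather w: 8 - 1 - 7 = 0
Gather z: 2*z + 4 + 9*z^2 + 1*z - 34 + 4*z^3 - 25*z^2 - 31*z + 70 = 4*z^3 - 16*z^2 - 28*z + 40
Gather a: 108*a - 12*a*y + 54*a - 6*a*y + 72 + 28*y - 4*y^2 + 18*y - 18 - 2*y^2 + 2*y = a*(162 - 18*y) - 6*y^2 + 48*y + 54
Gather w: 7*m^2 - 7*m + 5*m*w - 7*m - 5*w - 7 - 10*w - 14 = 7*m^2 - 14*m + w*(5*m - 15) - 21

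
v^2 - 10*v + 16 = (v - 8)*(v - 2)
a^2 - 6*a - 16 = (a - 8)*(a + 2)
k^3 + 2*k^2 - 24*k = k*(k - 4)*(k + 6)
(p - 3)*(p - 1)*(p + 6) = p^3 + 2*p^2 - 21*p + 18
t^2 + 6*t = t*(t + 6)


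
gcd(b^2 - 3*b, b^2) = b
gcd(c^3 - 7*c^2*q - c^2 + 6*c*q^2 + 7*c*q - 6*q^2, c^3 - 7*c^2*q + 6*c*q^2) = c^2 - 7*c*q + 6*q^2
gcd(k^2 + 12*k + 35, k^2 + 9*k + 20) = k + 5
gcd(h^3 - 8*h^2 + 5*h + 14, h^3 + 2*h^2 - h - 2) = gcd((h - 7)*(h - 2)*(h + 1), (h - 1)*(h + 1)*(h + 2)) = h + 1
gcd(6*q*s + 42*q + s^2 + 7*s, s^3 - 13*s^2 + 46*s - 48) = 1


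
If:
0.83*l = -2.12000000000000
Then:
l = -2.55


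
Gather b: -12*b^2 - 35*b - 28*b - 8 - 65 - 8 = -12*b^2 - 63*b - 81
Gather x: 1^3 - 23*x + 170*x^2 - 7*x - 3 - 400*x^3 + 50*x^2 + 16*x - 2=-400*x^3 + 220*x^2 - 14*x - 4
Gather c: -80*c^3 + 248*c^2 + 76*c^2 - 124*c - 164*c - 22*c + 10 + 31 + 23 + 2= -80*c^3 + 324*c^2 - 310*c + 66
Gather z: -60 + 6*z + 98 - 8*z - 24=14 - 2*z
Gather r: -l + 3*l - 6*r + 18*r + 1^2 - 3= 2*l + 12*r - 2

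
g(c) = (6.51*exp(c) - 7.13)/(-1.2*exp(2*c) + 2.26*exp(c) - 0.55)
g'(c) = (6.51*exp(c) - 7.13)*(2.4*exp(2*c) - 2.26*exp(c))/(-1.2*exp(2*c) + 2.26*exp(c) - 0.55)^2 + 6.51*exp(c)/(-1.2*exp(2*c) + 2.26*exp(c) - 0.55) = (7.812*exp(2*c) - 17.112*exp(c) + 12.5333)*exp(c)/(1.44*exp(4*c) - 5.424*exp(3*c) + 6.4276*exp(2*c) - 2.486*exp(c) + 0.3025)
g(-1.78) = 29.71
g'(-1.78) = 40.39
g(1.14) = -2.54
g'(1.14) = 4.07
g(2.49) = -0.48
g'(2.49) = 0.52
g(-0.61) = -11.10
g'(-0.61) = 28.74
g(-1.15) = -111.92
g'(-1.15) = 1219.31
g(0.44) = 45.10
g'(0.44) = 1708.02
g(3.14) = -0.24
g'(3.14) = 0.25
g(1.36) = -1.83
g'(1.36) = 2.53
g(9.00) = 0.00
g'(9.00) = 0.00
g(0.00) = -1.22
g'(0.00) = 12.43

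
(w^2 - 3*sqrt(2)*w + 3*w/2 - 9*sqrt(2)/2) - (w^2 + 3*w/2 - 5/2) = -3*sqrt(2)*w - 9*sqrt(2)/2 + 5/2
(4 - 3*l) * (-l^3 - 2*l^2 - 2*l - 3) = 3*l^4 + 2*l^3 - 2*l^2 + l - 12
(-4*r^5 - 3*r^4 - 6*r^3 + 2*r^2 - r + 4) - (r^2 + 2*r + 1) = -4*r^5 - 3*r^4 - 6*r^3 + r^2 - 3*r + 3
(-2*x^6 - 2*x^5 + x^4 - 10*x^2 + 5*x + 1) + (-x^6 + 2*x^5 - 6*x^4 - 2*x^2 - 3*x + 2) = -3*x^6 - 5*x^4 - 12*x^2 + 2*x + 3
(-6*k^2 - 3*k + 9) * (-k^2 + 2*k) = 6*k^4 - 9*k^3 - 15*k^2 + 18*k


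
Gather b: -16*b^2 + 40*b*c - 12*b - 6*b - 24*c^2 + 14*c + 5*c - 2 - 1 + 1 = -16*b^2 + b*(40*c - 18) - 24*c^2 + 19*c - 2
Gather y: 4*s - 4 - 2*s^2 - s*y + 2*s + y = -2*s^2 + 6*s + y*(1 - s) - 4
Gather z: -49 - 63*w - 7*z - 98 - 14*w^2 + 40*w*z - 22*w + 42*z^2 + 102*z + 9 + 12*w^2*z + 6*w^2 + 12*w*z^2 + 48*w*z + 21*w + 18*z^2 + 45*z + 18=-8*w^2 - 64*w + z^2*(12*w + 60) + z*(12*w^2 + 88*w + 140) - 120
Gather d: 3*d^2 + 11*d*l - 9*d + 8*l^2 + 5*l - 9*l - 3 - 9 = 3*d^2 + d*(11*l - 9) + 8*l^2 - 4*l - 12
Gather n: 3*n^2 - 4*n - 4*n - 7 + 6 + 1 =3*n^2 - 8*n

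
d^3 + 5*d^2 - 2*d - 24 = (d - 2)*(d + 3)*(d + 4)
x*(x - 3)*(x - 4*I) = x^3 - 3*x^2 - 4*I*x^2 + 12*I*x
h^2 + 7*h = h*(h + 7)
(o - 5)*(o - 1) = o^2 - 6*o + 5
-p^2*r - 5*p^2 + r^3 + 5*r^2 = (-p + r)*(p + r)*(r + 5)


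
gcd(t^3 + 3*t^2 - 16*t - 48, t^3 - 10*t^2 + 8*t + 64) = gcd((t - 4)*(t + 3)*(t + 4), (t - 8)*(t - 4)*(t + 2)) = t - 4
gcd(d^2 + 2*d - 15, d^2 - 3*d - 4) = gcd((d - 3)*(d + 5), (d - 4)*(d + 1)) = 1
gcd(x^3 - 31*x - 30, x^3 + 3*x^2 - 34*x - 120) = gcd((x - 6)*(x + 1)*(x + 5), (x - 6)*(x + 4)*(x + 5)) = x^2 - x - 30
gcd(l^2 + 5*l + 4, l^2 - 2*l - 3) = l + 1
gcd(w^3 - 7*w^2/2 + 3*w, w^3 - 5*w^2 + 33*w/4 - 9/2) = w^2 - 7*w/2 + 3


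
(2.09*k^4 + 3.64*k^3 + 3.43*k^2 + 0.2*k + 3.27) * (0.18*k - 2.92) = 0.3762*k^5 - 5.4476*k^4 - 10.0114*k^3 - 9.9796*k^2 + 0.00460000000000005*k - 9.5484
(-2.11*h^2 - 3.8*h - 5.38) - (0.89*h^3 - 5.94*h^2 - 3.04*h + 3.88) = -0.89*h^3 + 3.83*h^2 - 0.76*h - 9.26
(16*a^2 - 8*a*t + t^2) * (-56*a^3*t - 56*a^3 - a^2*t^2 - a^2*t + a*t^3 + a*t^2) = -896*a^5*t - 896*a^5 + 432*a^4*t^2 + 432*a^4*t - 32*a^3*t^3 - 32*a^3*t^2 - 9*a^2*t^4 - 9*a^2*t^3 + a*t^5 + a*t^4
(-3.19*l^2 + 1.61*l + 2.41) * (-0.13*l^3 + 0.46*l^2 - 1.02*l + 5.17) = 0.4147*l^5 - 1.6767*l^4 + 3.6811*l^3 - 17.0259*l^2 + 5.8655*l + 12.4597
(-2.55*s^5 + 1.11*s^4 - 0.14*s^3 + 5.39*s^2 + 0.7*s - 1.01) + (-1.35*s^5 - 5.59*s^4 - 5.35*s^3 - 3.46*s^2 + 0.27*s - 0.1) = -3.9*s^5 - 4.48*s^4 - 5.49*s^3 + 1.93*s^2 + 0.97*s - 1.11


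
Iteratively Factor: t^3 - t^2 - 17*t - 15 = (t + 1)*(t^2 - 2*t - 15) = (t + 1)*(t + 3)*(t - 5)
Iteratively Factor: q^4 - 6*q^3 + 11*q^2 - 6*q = (q - 2)*(q^3 - 4*q^2 + 3*q) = (q - 2)*(q - 1)*(q^2 - 3*q) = q*(q - 2)*(q - 1)*(q - 3)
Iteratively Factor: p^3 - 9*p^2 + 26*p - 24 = (p - 2)*(p^2 - 7*p + 12) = (p - 4)*(p - 2)*(p - 3)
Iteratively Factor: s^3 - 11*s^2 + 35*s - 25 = (s - 5)*(s^2 - 6*s + 5) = (s - 5)*(s - 1)*(s - 5)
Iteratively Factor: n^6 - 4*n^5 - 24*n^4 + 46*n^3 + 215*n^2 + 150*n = (n + 1)*(n^5 - 5*n^4 - 19*n^3 + 65*n^2 + 150*n) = n*(n + 1)*(n^4 - 5*n^3 - 19*n^2 + 65*n + 150) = n*(n - 5)*(n + 1)*(n^3 - 19*n - 30) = n*(n - 5)*(n + 1)*(n + 2)*(n^2 - 2*n - 15) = n*(n - 5)^2*(n + 1)*(n + 2)*(n + 3)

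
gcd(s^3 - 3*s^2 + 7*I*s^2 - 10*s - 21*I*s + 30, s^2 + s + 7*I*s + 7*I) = 1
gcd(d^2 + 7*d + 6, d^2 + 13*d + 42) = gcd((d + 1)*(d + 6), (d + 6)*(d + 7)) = d + 6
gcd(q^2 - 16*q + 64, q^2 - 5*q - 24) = q - 8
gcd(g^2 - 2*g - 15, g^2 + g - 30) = g - 5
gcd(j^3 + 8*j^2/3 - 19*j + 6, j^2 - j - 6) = j - 3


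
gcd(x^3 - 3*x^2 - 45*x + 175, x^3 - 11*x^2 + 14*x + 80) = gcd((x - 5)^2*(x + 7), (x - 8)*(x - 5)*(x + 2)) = x - 5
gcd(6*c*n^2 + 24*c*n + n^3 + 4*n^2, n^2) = n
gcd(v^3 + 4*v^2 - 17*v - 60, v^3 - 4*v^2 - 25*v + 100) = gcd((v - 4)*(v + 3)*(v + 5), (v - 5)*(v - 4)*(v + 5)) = v^2 + v - 20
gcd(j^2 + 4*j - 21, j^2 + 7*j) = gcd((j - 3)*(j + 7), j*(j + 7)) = j + 7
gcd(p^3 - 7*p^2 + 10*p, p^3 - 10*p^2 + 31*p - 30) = p^2 - 7*p + 10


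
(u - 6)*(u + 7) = u^2 + u - 42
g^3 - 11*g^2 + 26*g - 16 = (g - 8)*(g - 2)*(g - 1)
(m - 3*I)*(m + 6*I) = m^2 + 3*I*m + 18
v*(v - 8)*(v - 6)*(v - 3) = v^4 - 17*v^3 + 90*v^2 - 144*v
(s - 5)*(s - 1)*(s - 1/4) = s^3 - 25*s^2/4 + 13*s/2 - 5/4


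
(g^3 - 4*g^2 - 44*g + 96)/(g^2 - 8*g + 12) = (g^2 - 2*g - 48)/(g - 6)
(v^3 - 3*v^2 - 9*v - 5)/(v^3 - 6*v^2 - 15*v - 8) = (v - 5)/(v - 8)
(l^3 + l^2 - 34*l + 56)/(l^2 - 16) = (l^2 + 5*l - 14)/(l + 4)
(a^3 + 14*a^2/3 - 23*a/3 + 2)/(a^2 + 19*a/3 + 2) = (3*a^2 - 4*a + 1)/(3*a + 1)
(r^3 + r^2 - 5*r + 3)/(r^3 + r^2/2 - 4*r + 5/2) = 2*(r + 3)/(2*r + 5)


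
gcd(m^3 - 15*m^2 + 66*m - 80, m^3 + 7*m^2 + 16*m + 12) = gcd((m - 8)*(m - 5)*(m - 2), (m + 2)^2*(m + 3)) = 1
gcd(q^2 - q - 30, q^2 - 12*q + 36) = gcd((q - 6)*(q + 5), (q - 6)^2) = q - 6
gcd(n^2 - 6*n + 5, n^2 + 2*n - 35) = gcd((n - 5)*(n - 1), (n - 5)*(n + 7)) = n - 5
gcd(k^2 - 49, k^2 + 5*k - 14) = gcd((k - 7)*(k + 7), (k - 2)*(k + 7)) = k + 7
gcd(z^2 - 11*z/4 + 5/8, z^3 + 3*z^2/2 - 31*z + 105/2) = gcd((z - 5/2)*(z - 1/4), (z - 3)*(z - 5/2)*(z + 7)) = z - 5/2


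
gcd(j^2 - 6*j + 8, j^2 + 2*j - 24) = j - 4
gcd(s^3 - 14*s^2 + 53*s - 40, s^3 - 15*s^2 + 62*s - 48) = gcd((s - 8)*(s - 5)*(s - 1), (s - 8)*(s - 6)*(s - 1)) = s^2 - 9*s + 8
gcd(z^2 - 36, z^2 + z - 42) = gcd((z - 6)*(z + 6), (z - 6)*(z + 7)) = z - 6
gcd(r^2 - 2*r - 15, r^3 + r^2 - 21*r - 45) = r^2 - 2*r - 15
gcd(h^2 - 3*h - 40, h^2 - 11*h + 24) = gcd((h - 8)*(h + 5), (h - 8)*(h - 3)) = h - 8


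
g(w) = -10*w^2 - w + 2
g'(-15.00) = 299.00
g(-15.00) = -2233.00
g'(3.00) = -61.00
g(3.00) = -91.00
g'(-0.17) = 2.40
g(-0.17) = 1.88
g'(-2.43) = 47.60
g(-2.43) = -54.62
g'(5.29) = -106.80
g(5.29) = -283.13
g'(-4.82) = 95.40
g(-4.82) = -225.50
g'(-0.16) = 2.20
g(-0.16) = 1.90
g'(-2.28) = 44.60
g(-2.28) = -47.70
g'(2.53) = -51.60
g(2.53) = -64.54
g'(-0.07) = 0.40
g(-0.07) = 2.02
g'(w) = -20*w - 1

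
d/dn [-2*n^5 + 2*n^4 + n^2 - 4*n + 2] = -10*n^4 + 8*n^3 + 2*n - 4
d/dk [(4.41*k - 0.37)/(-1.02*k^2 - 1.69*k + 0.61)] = (4.4982*k^2 - 0.7548*k + 2.0648)/(1.0404*k^4 + 3.4476*k^3 + 1.6117*k^2 - 2.0618*k + 0.3721)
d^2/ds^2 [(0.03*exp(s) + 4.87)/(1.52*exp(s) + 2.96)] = (11.116672*exp(s) - 21.648256)*exp(s)/(3.511808*exp(3*s) + 20.516352*exp(2*s) + 39.952896*exp(s) + 25.934336)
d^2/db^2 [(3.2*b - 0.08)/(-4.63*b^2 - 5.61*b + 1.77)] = (-(3.2*b - 0.08)*(9.26*b + 5.61)*(18.52*b + 11.22) + (88.896*b + 35.1632)*(4.63*b^2 + 5.61*b - 1.77))/(4.63*b^2 + 5.61*b - 1.77)^3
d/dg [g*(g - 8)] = 2*g - 8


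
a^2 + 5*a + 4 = (a + 1)*(a + 4)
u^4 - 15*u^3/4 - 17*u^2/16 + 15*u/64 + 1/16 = (u - 4)*(u - 1/4)*(u + 1/4)^2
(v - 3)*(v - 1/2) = v^2 - 7*v/2 + 3/2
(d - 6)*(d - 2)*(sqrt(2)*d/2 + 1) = sqrt(2)*d^3/2 - 4*sqrt(2)*d^2 + d^2 - 8*d + 6*sqrt(2)*d + 12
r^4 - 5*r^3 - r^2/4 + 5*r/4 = r*(r - 5)*(r - 1/2)*(r + 1/2)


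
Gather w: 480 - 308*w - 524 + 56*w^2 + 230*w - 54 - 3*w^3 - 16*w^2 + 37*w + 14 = -3*w^3 + 40*w^2 - 41*w - 84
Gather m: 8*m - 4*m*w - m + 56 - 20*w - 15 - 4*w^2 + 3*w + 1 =m*(7 - 4*w) - 4*w^2 - 17*w + 42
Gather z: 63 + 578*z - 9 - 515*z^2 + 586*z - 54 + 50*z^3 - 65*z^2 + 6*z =50*z^3 - 580*z^2 + 1170*z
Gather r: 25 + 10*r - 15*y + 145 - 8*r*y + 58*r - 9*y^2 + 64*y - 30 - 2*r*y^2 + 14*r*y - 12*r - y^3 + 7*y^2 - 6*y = r*(-2*y^2 + 6*y + 56) - y^3 - 2*y^2 + 43*y + 140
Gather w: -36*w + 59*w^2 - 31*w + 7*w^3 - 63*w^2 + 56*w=7*w^3 - 4*w^2 - 11*w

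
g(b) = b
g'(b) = 1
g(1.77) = 1.77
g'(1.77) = 1.00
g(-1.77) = -1.77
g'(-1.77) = 1.00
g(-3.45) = -3.45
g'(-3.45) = 1.00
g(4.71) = 4.71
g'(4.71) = 1.00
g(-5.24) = -5.24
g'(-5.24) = 1.00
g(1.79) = 1.79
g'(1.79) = 1.00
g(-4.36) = -4.36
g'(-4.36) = 1.00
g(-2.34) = -2.34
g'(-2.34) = 1.00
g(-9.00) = -9.00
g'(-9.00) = 1.00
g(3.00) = 3.00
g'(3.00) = 1.00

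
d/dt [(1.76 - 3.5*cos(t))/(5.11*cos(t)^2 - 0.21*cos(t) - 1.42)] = (-17.885*cos(t)^2 + 17.9872*cos(t) - 5.3396)*sin(t)/(26.1121*cos(t)^4 - 2.1462*cos(t)^3 - 14.4683*cos(t)^2 + 0.5964*cos(t) + 2.0164)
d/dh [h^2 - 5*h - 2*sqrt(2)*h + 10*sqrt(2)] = 2*h - 5 - 2*sqrt(2)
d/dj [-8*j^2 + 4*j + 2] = 4 - 16*j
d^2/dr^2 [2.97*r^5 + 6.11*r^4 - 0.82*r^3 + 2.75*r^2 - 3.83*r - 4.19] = 59.4*r^3 + 73.32*r^2 - 4.92*r + 5.5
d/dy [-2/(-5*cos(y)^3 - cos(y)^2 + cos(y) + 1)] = 2*(15*cos(y)^2 + 2*cos(y) - 1)*sin(y)/(5*cos(y)^3 + cos(y)^2 - cos(y) - 1)^2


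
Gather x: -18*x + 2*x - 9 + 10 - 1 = -16*x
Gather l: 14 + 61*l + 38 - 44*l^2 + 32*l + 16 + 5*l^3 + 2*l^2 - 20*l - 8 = 5*l^3 - 42*l^2 + 73*l + 60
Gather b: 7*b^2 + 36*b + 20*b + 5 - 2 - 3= 7*b^2 + 56*b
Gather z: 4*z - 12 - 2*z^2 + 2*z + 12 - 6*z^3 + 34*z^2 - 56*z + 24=-6*z^3 + 32*z^2 - 50*z + 24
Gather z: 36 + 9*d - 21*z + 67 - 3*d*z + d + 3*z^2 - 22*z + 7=10*d + 3*z^2 + z*(-3*d - 43) + 110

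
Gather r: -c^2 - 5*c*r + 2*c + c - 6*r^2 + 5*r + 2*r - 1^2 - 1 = -c^2 + 3*c - 6*r^2 + r*(7 - 5*c) - 2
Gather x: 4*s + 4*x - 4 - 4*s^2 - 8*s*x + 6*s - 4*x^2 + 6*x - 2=-4*s^2 + 10*s - 4*x^2 + x*(10 - 8*s) - 6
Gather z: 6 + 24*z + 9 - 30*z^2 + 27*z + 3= -30*z^2 + 51*z + 18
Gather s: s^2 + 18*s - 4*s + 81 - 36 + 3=s^2 + 14*s + 48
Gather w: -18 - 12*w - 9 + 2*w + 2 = -10*w - 25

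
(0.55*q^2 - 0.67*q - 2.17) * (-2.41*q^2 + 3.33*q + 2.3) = -1.3255*q^4 + 3.4462*q^3 + 4.2636*q^2 - 8.7671*q - 4.991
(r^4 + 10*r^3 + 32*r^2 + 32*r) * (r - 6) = r^5 + 4*r^4 - 28*r^3 - 160*r^2 - 192*r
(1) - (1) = 0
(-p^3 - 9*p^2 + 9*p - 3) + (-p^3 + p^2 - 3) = -2*p^3 - 8*p^2 + 9*p - 6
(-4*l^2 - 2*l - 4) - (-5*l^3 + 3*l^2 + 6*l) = 5*l^3 - 7*l^2 - 8*l - 4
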